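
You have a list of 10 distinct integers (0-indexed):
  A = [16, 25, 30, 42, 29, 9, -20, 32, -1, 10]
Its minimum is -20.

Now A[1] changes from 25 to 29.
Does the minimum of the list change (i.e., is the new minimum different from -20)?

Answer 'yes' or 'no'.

Answer: no

Derivation:
Old min = -20
Change: A[1] 25 -> 29
Changed element was NOT the min; min changes only if 29 < -20.
New min = -20; changed? no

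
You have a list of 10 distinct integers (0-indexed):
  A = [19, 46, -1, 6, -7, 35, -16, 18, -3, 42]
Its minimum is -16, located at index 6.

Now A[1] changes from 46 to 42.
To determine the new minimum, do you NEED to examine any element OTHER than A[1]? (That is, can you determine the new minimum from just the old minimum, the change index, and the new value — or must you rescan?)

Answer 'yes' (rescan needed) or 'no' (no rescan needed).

Answer: no

Derivation:
Old min = -16 at index 6
Change at index 1: 46 -> 42
Index 1 was NOT the min. New min = min(-16, 42). No rescan of other elements needed.
Needs rescan: no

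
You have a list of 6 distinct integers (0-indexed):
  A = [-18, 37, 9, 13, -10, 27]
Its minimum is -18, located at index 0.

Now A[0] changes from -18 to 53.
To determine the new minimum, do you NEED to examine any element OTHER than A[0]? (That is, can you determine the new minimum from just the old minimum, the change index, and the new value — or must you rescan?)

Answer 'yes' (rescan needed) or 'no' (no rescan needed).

Old min = -18 at index 0
Change at index 0: -18 -> 53
Index 0 WAS the min and new value 53 > old min -18. Must rescan other elements to find the new min.
Needs rescan: yes

Answer: yes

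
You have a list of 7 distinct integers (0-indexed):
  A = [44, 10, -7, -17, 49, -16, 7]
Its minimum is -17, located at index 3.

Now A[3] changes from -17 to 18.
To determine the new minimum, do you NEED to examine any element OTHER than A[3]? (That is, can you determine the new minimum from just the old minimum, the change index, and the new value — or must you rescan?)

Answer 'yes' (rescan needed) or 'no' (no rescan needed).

Old min = -17 at index 3
Change at index 3: -17 -> 18
Index 3 WAS the min and new value 18 > old min -17. Must rescan other elements to find the new min.
Needs rescan: yes

Answer: yes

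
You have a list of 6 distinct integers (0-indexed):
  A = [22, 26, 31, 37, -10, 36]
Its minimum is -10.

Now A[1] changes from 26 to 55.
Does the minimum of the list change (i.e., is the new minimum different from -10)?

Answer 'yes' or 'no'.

Answer: no

Derivation:
Old min = -10
Change: A[1] 26 -> 55
Changed element was NOT the min; min changes only if 55 < -10.
New min = -10; changed? no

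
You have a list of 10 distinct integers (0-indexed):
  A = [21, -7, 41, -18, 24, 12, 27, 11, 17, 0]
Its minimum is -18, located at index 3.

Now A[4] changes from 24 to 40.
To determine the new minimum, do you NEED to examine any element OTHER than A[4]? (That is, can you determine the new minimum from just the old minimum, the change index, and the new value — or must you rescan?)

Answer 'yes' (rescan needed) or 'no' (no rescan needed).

Answer: no

Derivation:
Old min = -18 at index 3
Change at index 4: 24 -> 40
Index 4 was NOT the min. New min = min(-18, 40). No rescan of other elements needed.
Needs rescan: no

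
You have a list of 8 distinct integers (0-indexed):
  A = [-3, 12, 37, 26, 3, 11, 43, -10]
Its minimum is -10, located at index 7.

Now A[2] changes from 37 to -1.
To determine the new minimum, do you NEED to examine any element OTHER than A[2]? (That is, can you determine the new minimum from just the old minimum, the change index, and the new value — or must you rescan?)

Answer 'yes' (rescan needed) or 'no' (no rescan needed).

Answer: no

Derivation:
Old min = -10 at index 7
Change at index 2: 37 -> -1
Index 2 was NOT the min. New min = min(-10, -1). No rescan of other elements needed.
Needs rescan: no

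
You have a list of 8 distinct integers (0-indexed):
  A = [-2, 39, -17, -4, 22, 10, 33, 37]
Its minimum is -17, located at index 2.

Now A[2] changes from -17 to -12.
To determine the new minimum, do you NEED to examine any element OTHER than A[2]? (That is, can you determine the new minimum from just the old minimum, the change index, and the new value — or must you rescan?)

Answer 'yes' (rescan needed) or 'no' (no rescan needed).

Answer: yes

Derivation:
Old min = -17 at index 2
Change at index 2: -17 -> -12
Index 2 WAS the min and new value -12 > old min -17. Must rescan other elements to find the new min.
Needs rescan: yes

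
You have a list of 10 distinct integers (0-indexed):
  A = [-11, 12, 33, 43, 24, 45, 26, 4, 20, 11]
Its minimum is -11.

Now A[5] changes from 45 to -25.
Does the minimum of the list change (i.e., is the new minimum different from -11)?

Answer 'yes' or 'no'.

Answer: yes

Derivation:
Old min = -11
Change: A[5] 45 -> -25
Changed element was NOT the min; min changes only if -25 < -11.
New min = -25; changed? yes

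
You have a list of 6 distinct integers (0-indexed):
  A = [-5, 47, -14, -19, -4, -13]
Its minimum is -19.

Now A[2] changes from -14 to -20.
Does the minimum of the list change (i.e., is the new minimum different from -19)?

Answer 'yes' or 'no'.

Answer: yes

Derivation:
Old min = -19
Change: A[2] -14 -> -20
Changed element was NOT the min; min changes only if -20 < -19.
New min = -20; changed? yes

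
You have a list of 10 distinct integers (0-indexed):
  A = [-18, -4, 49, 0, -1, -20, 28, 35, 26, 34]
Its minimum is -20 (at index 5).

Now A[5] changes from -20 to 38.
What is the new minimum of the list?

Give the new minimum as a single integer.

Old min = -20 (at index 5)
Change: A[5] -20 -> 38
Changed element WAS the min. Need to check: is 38 still <= all others?
  Min of remaining elements: -18
  New min = min(38, -18) = -18

Answer: -18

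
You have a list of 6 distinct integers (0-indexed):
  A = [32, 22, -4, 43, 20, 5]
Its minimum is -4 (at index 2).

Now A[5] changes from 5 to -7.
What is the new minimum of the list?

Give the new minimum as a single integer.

Answer: -7

Derivation:
Old min = -4 (at index 2)
Change: A[5] 5 -> -7
Changed element was NOT the old min.
  New min = min(old_min, new_val) = min(-4, -7) = -7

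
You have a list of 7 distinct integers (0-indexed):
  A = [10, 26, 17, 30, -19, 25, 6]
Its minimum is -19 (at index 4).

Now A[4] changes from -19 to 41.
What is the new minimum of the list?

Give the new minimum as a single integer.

Old min = -19 (at index 4)
Change: A[4] -19 -> 41
Changed element WAS the min. Need to check: is 41 still <= all others?
  Min of remaining elements: 6
  New min = min(41, 6) = 6

Answer: 6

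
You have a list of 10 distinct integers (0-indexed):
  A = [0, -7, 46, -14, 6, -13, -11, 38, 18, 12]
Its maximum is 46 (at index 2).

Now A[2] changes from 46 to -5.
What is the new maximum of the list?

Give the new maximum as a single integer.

Old max = 46 (at index 2)
Change: A[2] 46 -> -5
Changed element WAS the max -> may need rescan.
  Max of remaining elements: 38
  New max = max(-5, 38) = 38

Answer: 38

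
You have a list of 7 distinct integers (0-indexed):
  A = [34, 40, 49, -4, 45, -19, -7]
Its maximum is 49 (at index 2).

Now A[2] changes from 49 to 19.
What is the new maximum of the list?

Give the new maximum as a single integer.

Answer: 45

Derivation:
Old max = 49 (at index 2)
Change: A[2] 49 -> 19
Changed element WAS the max -> may need rescan.
  Max of remaining elements: 45
  New max = max(19, 45) = 45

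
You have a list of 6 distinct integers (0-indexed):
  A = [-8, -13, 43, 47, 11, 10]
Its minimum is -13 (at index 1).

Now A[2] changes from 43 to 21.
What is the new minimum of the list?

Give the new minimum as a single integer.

Old min = -13 (at index 1)
Change: A[2] 43 -> 21
Changed element was NOT the old min.
  New min = min(old_min, new_val) = min(-13, 21) = -13

Answer: -13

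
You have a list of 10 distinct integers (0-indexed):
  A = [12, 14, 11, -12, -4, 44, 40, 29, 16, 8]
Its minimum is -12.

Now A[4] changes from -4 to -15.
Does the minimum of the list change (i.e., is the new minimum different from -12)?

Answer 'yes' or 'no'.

Answer: yes

Derivation:
Old min = -12
Change: A[4] -4 -> -15
Changed element was NOT the min; min changes only if -15 < -12.
New min = -15; changed? yes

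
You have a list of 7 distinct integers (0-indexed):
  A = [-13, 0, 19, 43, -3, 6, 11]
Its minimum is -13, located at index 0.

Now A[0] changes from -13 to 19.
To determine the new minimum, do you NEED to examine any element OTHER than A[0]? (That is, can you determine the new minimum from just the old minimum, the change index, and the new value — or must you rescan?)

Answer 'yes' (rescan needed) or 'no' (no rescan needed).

Old min = -13 at index 0
Change at index 0: -13 -> 19
Index 0 WAS the min and new value 19 > old min -13. Must rescan other elements to find the new min.
Needs rescan: yes

Answer: yes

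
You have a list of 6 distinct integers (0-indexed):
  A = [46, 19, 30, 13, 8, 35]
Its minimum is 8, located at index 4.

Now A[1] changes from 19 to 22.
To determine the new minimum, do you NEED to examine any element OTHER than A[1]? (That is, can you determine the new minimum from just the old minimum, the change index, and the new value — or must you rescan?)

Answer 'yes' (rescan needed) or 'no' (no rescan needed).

Old min = 8 at index 4
Change at index 1: 19 -> 22
Index 1 was NOT the min. New min = min(8, 22). No rescan of other elements needed.
Needs rescan: no

Answer: no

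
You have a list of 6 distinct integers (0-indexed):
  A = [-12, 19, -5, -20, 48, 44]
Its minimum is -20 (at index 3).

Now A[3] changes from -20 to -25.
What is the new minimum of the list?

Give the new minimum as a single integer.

Answer: -25

Derivation:
Old min = -20 (at index 3)
Change: A[3] -20 -> -25
Changed element WAS the min. Need to check: is -25 still <= all others?
  Min of remaining elements: -12
  New min = min(-25, -12) = -25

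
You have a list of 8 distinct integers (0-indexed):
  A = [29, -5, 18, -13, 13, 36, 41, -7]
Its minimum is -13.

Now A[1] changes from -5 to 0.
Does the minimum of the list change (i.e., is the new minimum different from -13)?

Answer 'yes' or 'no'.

Answer: no

Derivation:
Old min = -13
Change: A[1] -5 -> 0
Changed element was NOT the min; min changes only if 0 < -13.
New min = -13; changed? no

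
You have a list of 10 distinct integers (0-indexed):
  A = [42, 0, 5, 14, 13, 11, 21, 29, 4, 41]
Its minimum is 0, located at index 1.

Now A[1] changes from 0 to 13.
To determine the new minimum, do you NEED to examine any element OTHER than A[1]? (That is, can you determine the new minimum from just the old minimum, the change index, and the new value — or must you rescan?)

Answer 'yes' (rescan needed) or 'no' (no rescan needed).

Answer: yes

Derivation:
Old min = 0 at index 1
Change at index 1: 0 -> 13
Index 1 WAS the min and new value 13 > old min 0. Must rescan other elements to find the new min.
Needs rescan: yes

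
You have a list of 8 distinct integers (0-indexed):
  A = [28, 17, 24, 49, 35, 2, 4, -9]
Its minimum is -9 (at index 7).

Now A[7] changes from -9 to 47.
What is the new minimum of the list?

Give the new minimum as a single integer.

Answer: 2

Derivation:
Old min = -9 (at index 7)
Change: A[7] -9 -> 47
Changed element WAS the min. Need to check: is 47 still <= all others?
  Min of remaining elements: 2
  New min = min(47, 2) = 2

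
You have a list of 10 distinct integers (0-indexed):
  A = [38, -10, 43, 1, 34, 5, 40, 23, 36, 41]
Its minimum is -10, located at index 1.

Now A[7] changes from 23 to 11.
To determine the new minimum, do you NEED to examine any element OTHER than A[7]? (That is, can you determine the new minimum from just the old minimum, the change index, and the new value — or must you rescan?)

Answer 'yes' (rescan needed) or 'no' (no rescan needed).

Old min = -10 at index 1
Change at index 7: 23 -> 11
Index 7 was NOT the min. New min = min(-10, 11). No rescan of other elements needed.
Needs rescan: no

Answer: no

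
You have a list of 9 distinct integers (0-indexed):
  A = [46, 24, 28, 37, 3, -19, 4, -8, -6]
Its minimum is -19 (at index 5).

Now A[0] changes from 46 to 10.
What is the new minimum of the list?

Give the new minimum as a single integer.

Old min = -19 (at index 5)
Change: A[0] 46 -> 10
Changed element was NOT the old min.
  New min = min(old_min, new_val) = min(-19, 10) = -19

Answer: -19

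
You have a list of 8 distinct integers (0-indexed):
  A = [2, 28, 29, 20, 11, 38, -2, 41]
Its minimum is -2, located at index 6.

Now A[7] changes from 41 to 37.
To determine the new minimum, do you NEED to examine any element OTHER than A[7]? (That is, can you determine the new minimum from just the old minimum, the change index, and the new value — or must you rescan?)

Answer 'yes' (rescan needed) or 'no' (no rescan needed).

Old min = -2 at index 6
Change at index 7: 41 -> 37
Index 7 was NOT the min. New min = min(-2, 37). No rescan of other elements needed.
Needs rescan: no

Answer: no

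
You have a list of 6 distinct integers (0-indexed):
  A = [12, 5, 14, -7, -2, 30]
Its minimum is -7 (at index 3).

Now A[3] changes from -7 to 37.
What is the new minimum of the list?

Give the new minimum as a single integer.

Old min = -7 (at index 3)
Change: A[3] -7 -> 37
Changed element WAS the min. Need to check: is 37 still <= all others?
  Min of remaining elements: -2
  New min = min(37, -2) = -2

Answer: -2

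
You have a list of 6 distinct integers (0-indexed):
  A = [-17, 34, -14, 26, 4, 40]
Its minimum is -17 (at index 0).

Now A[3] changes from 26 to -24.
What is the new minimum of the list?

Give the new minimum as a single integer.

Old min = -17 (at index 0)
Change: A[3] 26 -> -24
Changed element was NOT the old min.
  New min = min(old_min, new_val) = min(-17, -24) = -24

Answer: -24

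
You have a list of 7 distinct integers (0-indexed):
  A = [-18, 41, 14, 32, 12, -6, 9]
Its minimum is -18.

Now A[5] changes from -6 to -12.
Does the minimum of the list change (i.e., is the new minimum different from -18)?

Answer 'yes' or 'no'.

Answer: no

Derivation:
Old min = -18
Change: A[5] -6 -> -12
Changed element was NOT the min; min changes only if -12 < -18.
New min = -18; changed? no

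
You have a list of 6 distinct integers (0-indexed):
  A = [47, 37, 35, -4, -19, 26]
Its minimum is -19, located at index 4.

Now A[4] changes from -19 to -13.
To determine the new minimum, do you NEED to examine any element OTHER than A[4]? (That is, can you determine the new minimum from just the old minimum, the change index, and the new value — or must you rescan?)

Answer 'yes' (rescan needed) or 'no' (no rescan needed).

Old min = -19 at index 4
Change at index 4: -19 -> -13
Index 4 WAS the min and new value -13 > old min -19. Must rescan other elements to find the new min.
Needs rescan: yes

Answer: yes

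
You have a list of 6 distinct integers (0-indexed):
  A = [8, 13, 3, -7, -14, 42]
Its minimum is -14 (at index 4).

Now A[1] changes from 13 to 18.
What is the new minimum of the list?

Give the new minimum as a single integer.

Answer: -14

Derivation:
Old min = -14 (at index 4)
Change: A[1] 13 -> 18
Changed element was NOT the old min.
  New min = min(old_min, new_val) = min(-14, 18) = -14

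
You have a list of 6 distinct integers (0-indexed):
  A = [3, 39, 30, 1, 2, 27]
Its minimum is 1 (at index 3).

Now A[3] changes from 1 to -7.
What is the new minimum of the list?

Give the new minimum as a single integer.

Answer: -7

Derivation:
Old min = 1 (at index 3)
Change: A[3] 1 -> -7
Changed element WAS the min. Need to check: is -7 still <= all others?
  Min of remaining elements: 2
  New min = min(-7, 2) = -7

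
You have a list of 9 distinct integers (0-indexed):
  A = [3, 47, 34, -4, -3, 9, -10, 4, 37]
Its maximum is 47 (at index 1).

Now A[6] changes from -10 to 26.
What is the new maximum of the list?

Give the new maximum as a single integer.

Answer: 47

Derivation:
Old max = 47 (at index 1)
Change: A[6] -10 -> 26
Changed element was NOT the old max.
  New max = max(old_max, new_val) = max(47, 26) = 47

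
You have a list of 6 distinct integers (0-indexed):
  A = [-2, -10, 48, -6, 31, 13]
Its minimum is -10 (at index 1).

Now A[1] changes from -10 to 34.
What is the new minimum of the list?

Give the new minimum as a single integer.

Old min = -10 (at index 1)
Change: A[1] -10 -> 34
Changed element WAS the min. Need to check: is 34 still <= all others?
  Min of remaining elements: -6
  New min = min(34, -6) = -6

Answer: -6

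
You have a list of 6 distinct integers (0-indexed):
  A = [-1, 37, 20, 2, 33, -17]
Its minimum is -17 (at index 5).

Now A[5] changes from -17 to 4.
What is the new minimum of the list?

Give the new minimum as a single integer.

Answer: -1

Derivation:
Old min = -17 (at index 5)
Change: A[5] -17 -> 4
Changed element WAS the min. Need to check: is 4 still <= all others?
  Min of remaining elements: -1
  New min = min(4, -1) = -1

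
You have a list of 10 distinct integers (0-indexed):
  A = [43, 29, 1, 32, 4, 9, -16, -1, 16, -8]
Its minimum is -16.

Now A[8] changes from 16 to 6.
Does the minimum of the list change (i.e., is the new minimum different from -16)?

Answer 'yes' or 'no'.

Old min = -16
Change: A[8] 16 -> 6
Changed element was NOT the min; min changes only if 6 < -16.
New min = -16; changed? no

Answer: no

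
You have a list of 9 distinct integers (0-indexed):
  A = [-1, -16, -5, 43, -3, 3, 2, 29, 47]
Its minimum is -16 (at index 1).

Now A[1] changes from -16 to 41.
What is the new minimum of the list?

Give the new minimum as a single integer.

Answer: -5

Derivation:
Old min = -16 (at index 1)
Change: A[1] -16 -> 41
Changed element WAS the min. Need to check: is 41 still <= all others?
  Min of remaining elements: -5
  New min = min(41, -5) = -5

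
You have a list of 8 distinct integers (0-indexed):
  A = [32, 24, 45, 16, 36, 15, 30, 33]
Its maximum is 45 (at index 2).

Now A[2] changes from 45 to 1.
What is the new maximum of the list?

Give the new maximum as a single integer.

Answer: 36

Derivation:
Old max = 45 (at index 2)
Change: A[2] 45 -> 1
Changed element WAS the max -> may need rescan.
  Max of remaining elements: 36
  New max = max(1, 36) = 36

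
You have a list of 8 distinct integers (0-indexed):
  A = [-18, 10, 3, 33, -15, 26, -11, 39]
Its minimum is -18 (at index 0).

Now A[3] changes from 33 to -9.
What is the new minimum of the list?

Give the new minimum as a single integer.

Old min = -18 (at index 0)
Change: A[3] 33 -> -9
Changed element was NOT the old min.
  New min = min(old_min, new_val) = min(-18, -9) = -18

Answer: -18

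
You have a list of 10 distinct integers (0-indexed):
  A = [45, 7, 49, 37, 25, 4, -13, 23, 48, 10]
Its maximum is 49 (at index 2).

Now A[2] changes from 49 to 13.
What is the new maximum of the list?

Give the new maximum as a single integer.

Old max = 49 (at index 2)
Change: A[2] 49 -> 13
Changed element WAS the max -> may need rescan.
  Max of remaining elements: 48
  New max = max(13, 48) = 48

Answer: 48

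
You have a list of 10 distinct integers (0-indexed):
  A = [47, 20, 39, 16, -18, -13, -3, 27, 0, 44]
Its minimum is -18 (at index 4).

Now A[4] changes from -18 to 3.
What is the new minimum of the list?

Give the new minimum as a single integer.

Answer: -13

Derivation:
Old min = -18 (at index 4)
Change: A[4] -18 -> 3
Changed element WAS the min. Need to check: is 3 still <= all others?
  Min of remaining elements: -13
  New min = min(3, -13) = -13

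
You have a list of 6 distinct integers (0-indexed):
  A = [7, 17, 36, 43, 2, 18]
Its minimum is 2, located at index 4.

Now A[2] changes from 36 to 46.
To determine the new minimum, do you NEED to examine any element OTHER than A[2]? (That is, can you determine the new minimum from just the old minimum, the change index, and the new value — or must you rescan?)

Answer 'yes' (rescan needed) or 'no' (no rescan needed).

Old min = 2 at index 4
Change at index 2: 36 -> 46
Index 2 was NOT the min. New min = min(2, 46). No rescan of other elements needed.
Needs rescan: no

Answer: no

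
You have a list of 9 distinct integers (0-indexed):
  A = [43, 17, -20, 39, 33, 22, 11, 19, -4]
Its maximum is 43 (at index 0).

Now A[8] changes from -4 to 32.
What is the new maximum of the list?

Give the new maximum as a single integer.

Answer: 43

Derivation:
Old max = 43 (at index 0)
Change: A[8] -4 -> 32
Changed element was NOT the old max.
  New max = max(old_max, new_val) = max(43, 32) = 43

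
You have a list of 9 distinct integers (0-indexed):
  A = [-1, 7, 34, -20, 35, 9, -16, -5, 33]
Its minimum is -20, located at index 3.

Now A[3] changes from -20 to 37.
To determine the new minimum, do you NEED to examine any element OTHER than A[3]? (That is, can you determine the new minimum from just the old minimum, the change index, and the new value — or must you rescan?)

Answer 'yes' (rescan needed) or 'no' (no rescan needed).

Old min = -20 at index 3
Change at index 3: -20 -> 37
Index 3 WAS the min and new value 37 > old min -20. Must rescan other elements to find the new min.
Needs rescan: yes

Answer: yes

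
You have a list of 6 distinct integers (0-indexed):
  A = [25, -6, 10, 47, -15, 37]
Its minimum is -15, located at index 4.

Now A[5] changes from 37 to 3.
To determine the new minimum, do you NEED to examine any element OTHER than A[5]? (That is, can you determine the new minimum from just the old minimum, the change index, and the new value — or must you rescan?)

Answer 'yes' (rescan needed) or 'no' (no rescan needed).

Old min = -15 at index 4
Change at index 5: 37 -> 3
Index 5 was NOT the min. New min = min(-15, 3). No rescan of other elements needed.
Needs rescan: no

Answer: no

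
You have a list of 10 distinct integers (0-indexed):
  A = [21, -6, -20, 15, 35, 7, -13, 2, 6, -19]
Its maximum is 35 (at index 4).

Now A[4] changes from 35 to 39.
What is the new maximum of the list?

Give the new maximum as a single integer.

Answer: 39

Derivation:
Old max = 35 (at index 4)
Change: A[4] 35 -> 39
Changed element WAS the max -> may need rescan.
  Max of remaining elements: 21
  New max = max(39, 21) = 39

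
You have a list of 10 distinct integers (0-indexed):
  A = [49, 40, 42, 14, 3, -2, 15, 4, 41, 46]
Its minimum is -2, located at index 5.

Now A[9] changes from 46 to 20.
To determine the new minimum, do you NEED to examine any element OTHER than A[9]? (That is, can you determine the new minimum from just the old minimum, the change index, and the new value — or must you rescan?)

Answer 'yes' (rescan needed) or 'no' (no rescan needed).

Old min = -2 at index 5
Change at index 9: 46 -> 20
Index 9 was NOT the min. New min = min(-2, 20). No rescan of other elements needed.
Needs rescan: no

Answer: no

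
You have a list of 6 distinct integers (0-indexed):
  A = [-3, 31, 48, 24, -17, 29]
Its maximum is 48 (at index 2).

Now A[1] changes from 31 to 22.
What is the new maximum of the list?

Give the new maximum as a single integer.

Old max = 48 (at index 2)
Change: A[1] 31 -> 22
Changed element was NOT the old max.
  New max = max(old_max, new_val) = max(48, 22) = 48

Answer: 48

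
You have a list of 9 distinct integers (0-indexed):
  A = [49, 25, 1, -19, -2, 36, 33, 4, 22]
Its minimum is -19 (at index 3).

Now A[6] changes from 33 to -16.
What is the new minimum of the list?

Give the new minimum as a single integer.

Old min = -19 (at index 3)
Change: A[6] 33 -> -16
Changed element was NOT the old min.
  New min = min(old_min, new_val) = min(-19, -16) = -19

Answer: -19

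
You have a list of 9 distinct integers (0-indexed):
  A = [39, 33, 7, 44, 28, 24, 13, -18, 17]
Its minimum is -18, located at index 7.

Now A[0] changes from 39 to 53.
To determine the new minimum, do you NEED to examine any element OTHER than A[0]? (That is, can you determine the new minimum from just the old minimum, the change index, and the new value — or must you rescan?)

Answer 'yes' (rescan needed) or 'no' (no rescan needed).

Old min = -18 at index 7
Change at index 0: 39 -> 53
Index 0 was NOT the min. New min = min(-18, 53). No rescan of other elements needed.
Needs rescan: no

Answer: no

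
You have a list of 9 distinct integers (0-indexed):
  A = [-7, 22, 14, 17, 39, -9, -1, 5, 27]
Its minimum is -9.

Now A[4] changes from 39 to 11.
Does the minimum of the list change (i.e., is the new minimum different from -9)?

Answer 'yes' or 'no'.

Answer: no

Derivation:
Old min = -9
Change: A[4] 39 -> 11
Changed element was NOT the min; min changes only if 11 < -9.
New min = -9; changed? no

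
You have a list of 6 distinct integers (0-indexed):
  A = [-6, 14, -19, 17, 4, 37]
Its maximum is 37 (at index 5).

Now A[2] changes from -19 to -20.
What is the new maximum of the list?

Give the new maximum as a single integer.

Old max = 37 (at index 5)
Change: A[2] -19 -> -20
Changed element was NOT the old max.
  New max = max(old_max, new_val) = max(37, -20) = 37

Answer: 37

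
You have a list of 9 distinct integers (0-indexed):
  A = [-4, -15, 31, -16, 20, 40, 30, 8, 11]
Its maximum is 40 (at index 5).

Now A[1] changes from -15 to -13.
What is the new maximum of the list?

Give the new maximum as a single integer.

Old max = 40 (at index 5)
Change: A[1] -15 -> -13
Changed element was NOT the old max.
  New max = max(old_max, new_val) = max(40, -13) = 40

Answer: 40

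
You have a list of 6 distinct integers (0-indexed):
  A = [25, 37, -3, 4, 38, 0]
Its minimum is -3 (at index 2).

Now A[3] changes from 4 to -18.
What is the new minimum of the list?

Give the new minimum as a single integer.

Old min = -3 (at index 2)
Change: A[3] 4 -> -18
Changed element was NOT the old min.
  New min = min(old_min, new_val) = min(-3, -18) = -18

Answer: -18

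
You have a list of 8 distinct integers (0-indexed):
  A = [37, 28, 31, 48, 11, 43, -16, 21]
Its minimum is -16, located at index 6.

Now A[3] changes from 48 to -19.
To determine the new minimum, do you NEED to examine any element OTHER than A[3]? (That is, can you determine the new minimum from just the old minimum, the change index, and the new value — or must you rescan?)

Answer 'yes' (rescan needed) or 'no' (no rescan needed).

Answer: no

Derivation:
Old min = -16 at index 6
Change at index 3: 48 -> -19
Index 3 was NOT the min. New min = min(-16, -19). No rescan of other elements needed.
Needs rescan: no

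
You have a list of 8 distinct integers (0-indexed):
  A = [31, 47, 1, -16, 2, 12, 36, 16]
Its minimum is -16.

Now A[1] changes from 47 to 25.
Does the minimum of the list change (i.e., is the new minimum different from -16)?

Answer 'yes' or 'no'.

Answer: no

Derivation:
Old min = -16
Change: A[1] 47 -> 25
Changed element was NOT the min; min changes only if 25 < -16.
New min = -16; changed? no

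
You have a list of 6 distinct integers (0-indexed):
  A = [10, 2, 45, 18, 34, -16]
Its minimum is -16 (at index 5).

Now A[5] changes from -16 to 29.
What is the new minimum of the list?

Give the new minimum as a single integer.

Answer: 2

Derivation:
Old min = -16 (at index 5)
Change: A[5] -16 -> 29
Changed element WAS the min. Need to check: is 29 still <= all others?
  Min of remaining elements: 2
  New min = min(29, 2) = 2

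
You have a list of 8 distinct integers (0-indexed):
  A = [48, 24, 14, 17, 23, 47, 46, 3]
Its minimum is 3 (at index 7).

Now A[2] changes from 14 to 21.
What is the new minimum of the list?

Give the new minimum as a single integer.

Old min = 3 (at index 7)
Change: A[2] 14 -> 21
Changed element was NOT the old min.
  New min = min(old_min, new_val) = min(3, 21) = 3

Answer: 3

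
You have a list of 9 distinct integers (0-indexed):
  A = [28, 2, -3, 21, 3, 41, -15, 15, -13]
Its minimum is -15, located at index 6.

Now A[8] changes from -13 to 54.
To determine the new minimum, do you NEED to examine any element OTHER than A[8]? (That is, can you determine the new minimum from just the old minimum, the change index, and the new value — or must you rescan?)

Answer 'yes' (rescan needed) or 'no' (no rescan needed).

Old min = -15 at index 6
Change at index 8: -13 -> 54
Index 8 was NOT the min. New min = min(-15, 54). No rescan of other elements needed.
Needs rescan: no

Answer: no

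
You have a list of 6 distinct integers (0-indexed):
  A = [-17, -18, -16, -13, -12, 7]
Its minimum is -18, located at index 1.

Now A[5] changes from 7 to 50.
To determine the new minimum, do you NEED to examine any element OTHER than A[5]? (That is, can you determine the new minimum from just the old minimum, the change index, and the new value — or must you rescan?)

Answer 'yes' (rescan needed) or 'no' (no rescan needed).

Old min = -18 at index 1
Change at index 5: 7 -> 50
Index 5 was NOT the min. New min = min(-18, 50). No rescan of other elements needed.
Needs rescan: no

Answer: no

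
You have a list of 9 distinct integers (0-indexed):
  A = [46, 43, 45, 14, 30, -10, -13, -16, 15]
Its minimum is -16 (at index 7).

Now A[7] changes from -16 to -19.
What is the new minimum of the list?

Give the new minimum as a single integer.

Old min = -16 (at index 7)
Change: A[7] -16 -> -19
Changed element WAS the min. Need to check: is -19 still <= all others?
  Min of remaining elements: -13
  New min = min(-19, -13) = -19

Answer: -19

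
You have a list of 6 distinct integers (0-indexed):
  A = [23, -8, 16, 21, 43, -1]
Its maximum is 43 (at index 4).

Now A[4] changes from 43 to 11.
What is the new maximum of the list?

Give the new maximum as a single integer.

Answer: 23

Derivation:
Old max = 43 (at index 4)
Change: A[4] 43 -> 11
Changed element WAS the max -> may need rescan.
  Max of remaining elements: 23
  New max = max(11, 23) = 23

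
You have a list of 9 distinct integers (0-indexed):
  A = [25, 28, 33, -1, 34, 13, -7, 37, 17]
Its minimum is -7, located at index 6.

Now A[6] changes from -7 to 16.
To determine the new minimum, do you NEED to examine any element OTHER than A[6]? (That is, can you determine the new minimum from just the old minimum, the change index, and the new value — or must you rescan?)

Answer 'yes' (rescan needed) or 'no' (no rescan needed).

Answer: yes

Derivation:
Old min = -7 at index 6
Change at index 6: -7 -> 16
Index 6 WAS the min and new value 16 > old min -7. Must rescan other elements to find the new min.
Needs rescan: yes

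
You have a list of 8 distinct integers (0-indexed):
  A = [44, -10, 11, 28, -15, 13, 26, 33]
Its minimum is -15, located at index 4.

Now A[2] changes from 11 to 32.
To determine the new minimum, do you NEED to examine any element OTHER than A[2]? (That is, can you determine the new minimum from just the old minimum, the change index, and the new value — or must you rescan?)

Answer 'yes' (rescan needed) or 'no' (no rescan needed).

Answer: no

Derivation:
Old min = -15 at index 4
Change at index 2: 11 -> 32
Index 2 was NOT the min. New min = min(-15, 32). No rescan of other elements needed.
Needs rescan: no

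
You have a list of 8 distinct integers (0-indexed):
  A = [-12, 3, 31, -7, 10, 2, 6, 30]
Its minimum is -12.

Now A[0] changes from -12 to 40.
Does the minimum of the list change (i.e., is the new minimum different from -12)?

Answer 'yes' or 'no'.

Answer: yes

Derivation:
Old min = -12
Change: A[0] -12 -> 40
Changed element was the min; new min must be rechecked.
New min = -7; changed? yes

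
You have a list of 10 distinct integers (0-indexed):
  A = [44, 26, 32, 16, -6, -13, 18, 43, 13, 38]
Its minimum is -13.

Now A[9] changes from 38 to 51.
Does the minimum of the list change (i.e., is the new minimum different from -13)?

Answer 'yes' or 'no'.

Answer: no

Derivation:
Old min = -13
Change: A[9] 38 -> 51
Changed element was NOT the min; min changes only if 51 < -13.
New min = -13; changed? no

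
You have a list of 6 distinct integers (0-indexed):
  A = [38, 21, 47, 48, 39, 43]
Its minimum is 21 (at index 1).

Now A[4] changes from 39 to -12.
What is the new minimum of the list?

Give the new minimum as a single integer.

Old min = 21 (at index 1)
Change: A[4] 39 -> -12
Changed element was NOT the old min.
  New min = min(old_min, new_val) = min(21, -12) = -12

Answer: -12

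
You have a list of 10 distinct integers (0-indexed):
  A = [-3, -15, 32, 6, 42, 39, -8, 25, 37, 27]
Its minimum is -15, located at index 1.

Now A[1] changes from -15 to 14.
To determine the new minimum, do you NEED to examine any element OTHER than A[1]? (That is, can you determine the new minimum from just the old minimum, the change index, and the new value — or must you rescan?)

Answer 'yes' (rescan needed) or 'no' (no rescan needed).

Answer: yes

Derivation:
Old min = -15 at index 1
Change at index 1: -15 -> 14
Index 1 WAS the min and new value 14 > old min -15. Must rescan other elements to find the new min.
Needs rescan: yes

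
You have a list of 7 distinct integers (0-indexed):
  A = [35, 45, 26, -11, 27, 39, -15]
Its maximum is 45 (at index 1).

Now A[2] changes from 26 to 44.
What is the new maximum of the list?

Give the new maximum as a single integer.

Answer: 45

Derivation:
Old max = 45 (at index 1)
Change: A[2] 26 -> 44
Changed element was NOT the old max.
  New max = max(old_max, new_val) = max(45, 44) = 45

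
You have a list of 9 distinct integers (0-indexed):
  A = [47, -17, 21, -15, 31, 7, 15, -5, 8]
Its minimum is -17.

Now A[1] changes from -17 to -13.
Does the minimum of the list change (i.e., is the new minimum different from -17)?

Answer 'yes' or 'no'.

Old min = -17
Change: A[1] -17 -> -13
Changed element was the min; new min must be rechecked.
New min = -15; changed? yes

Answer: yes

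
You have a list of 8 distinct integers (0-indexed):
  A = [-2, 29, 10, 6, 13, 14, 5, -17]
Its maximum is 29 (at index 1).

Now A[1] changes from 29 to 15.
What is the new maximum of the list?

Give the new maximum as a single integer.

Old max = 29 (at index 1)
Change: A[1] 29 -> 15
Changed element WAS the max -> may need rescan.
  Max of remaining elements: 14
  New max = max(15, 14) = 15

Answer: 15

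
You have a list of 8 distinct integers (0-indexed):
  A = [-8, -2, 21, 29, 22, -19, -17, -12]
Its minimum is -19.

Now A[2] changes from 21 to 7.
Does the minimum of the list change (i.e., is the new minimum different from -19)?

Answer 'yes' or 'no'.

Old min = -19
Change: A[2] 21 -> 7
Changed element was NOT the min; min changes only if 7 < -19.
New min = -19; changed? no

Answer: no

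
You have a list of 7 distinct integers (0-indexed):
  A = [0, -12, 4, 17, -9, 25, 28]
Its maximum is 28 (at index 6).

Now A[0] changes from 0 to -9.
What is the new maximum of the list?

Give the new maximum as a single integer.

Answer: 28

Derivation:
Old max = 28 (at index 6)
Change: A[0] 0 -> -9
Changed element was NOT the old max.
  New max = max(old_max, new_val) = max(28, -9) = 28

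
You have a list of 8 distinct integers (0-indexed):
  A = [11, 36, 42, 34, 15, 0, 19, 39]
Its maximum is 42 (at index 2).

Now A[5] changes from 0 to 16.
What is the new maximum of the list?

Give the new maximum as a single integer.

Old max = 42 (at index 2)
Change: A[5] 0 -> 16
Changed element was NOT the old max.
  New max = max(old_max, new_val) = max(42, 16) = 42

Answer: 42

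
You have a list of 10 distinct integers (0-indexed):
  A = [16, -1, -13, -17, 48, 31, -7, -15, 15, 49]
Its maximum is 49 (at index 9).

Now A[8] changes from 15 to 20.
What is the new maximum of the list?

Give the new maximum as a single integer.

Old max = 49 (at index 9)
Change: A[8] 15 -> 20
Changed element was NOT the old max.
  New max = max(old_max, new_val) = max(49, 20) = 49

Answer: 49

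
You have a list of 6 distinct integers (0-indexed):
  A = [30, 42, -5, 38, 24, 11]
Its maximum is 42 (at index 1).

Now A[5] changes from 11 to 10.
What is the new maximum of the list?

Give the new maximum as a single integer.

Answer: 42

Derivation:
Old max = 42 (at index 1)
Change: A[5] 11 -> 10
Changed element was NOT the old max.
  New max = max(old_max, new_val) = max(42, 10) = 42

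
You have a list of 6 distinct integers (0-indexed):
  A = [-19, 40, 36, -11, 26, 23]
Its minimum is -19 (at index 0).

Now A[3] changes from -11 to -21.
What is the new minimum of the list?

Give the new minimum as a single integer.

Old min = -19 (at index 0)
Change: A[3] -11 -> -21
Changed element was NOT the old min.
  New min = min(old_min, new_val) = min(-19, -21) = -21

Answer: -21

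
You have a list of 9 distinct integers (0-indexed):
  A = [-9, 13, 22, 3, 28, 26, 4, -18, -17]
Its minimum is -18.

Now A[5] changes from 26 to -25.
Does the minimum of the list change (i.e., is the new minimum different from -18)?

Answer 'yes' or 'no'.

Answer: yes

Derivation:
Old min = -18
Change: A[5] 26 -> -25
Changed element was NOT the min; min changes only if -25 < -18.
New min = -25; changed? yes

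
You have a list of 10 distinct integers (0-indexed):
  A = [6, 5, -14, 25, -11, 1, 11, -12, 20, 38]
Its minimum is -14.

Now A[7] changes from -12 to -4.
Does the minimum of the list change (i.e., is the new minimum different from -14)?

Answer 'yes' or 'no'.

Old min = -14
Change: A[7] -12 -> -4
Changed element was NOT the min; min changes only if -4 < -14.
New min = -14; changed? no

Answer: no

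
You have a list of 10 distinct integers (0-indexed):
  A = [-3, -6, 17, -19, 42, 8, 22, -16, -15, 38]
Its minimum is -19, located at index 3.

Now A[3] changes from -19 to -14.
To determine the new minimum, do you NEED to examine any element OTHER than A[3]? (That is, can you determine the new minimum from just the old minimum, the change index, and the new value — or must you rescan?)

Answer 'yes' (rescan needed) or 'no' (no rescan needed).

Old min = -19 at index 3
Change at index 3: -19 -> -14
Index 3 WAS the min and new value -14 > old min -19. Must rescan other elements to find the new min.
Needs rescan: yes

Answer: yes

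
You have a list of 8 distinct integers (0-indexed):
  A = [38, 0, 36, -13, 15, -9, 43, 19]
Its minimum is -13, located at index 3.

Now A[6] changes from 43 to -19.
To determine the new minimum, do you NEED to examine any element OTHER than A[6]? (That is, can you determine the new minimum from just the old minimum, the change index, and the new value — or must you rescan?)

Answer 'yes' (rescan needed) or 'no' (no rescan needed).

Old min = -13 at index 3
Change at index 6: 43 -> -19
Index 6 was NOT the min. New min = min(-13, -19). No rescan of other elements needed.
Needs rescan: no

Answer: no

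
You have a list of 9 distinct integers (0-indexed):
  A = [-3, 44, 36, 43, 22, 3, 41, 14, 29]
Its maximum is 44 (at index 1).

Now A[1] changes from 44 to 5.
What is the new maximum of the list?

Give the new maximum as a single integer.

Answer: 43

Derivation:
Old max = 44 (at index 1)
Change: A[1] 44 -> 5
Changed element WAS the max -> may need rescan.
  Max of remaining elements: 43
  New max = max(5, 43) = 43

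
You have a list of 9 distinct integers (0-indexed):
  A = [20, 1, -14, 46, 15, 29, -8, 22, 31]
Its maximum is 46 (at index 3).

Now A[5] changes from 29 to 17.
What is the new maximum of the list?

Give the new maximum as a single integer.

Answer: 46

Derivation:
Old max = 46 (at index 3)
Change: A[5] 29 -> 17
Changed element was NOT the old max.
  New max = max(old_max, new_val) = max(46, 17) = 46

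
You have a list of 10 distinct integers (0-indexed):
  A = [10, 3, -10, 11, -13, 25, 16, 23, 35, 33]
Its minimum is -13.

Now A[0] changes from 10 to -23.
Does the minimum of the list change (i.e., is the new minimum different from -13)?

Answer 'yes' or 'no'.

Old min = -13
Change: A[0] 10 -> -23
Changed element was NOT the min; min changes only if -23 < -13.
New min = -23; changed? yes

Answer: yes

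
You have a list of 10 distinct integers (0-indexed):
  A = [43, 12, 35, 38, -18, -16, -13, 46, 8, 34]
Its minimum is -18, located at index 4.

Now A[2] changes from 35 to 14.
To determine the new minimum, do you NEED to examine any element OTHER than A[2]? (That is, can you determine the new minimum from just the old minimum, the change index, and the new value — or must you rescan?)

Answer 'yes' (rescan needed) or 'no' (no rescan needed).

Old min = -18 at index 4
Change at index 2: 35 -> 14
Index 2 was NOT the min. New min = min(-18, 14). No rescan of other elements needed.
Needs rescan: no

Answer: no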